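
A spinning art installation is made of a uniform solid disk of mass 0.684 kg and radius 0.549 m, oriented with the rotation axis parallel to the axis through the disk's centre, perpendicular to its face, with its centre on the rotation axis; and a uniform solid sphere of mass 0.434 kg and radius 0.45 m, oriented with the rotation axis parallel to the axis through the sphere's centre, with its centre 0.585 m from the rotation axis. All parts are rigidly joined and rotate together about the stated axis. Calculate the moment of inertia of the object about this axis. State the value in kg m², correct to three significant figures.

Solid disk: I_cm = (1/2)MR² = (1/2)(0.684)(0.549)² = 0.10308 kg m²; axis through the centre, so I = 0.10308 kg m².
Solid sphere: I_cm = (2/5)MR² = (2/5)(0.434)(0.45)² = 0.035154 kg m²; centre at d = 0.585 m, so the parallel axis theorem gives I = 0.035154 + (0.434)(0.585)² = 0.18368 kg m².
Total I = 0.10308 + 0.18368 = 0.28676 kg m².

0.287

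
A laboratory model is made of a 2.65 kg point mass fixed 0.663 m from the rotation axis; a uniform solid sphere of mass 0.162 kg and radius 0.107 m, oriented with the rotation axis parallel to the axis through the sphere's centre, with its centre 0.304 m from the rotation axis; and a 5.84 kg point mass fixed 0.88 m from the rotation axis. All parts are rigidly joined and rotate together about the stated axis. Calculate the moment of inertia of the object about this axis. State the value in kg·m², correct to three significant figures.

5.70

Point mass: I_cm = 0; centre at d = 0.663 m, so the parallel axis theorem gives I = 0 + (2.65)(0.663)² = 1.1649 kg·m².
Solid sphere: I_cm = (2/5)MR² = (2/5)(0.162)(0.107)² = 0.0007419 kg·m²; centre at d = 0.304 m, so the parallel axis theorem gives I = 0.0007419 + (0.162)(0.304)² = 0.015713 kg·m².
Point mass: I_cm = 0; centre at d = 0.88 m, so the parallel axis theorem gives I = 0 + (5.84)(0.88)² = 4.5225 kg·m².
Total I = 1.1649 + 0.015713 + 4.5225 = 5.7031 kg·m².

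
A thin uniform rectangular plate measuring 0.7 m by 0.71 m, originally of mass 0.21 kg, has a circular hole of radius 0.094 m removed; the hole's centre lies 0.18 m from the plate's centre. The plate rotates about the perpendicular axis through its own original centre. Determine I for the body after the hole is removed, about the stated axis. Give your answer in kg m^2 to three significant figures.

Unpierced body about its centre: I₀ = (1/12)M(a²+b²) = (1/12)(0.21)[(0.7)² + (0.71)²] = 0.017397 kg m^2.
The removed disk has mass m = M·πr²/(ab) = (0.21)·π(0.094)²/(0.7·0.71) = 0.011729 kg (same uniform areal density).
Its moment of inertia about the rotation axis (parallel-axis theorem): I_hole = (1/2)mr² + md² = (1/2)(0.011729)(0.094)² + (0.011729)(0.18)² = 0.00043185 kg m^2.
Treating the hole as negative mass, I = I₀ − I_hole = 0.017397 − 0.00043185 = 0.016965 kg m^2.

0.0170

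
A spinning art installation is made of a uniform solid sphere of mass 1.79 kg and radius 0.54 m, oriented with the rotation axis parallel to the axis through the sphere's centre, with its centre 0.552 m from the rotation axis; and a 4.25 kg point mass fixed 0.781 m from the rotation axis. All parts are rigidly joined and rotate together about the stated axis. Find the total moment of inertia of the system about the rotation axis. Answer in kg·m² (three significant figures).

3.35

Solid sphere: I_cm = (2/5)MR² = (2/5)(1.79)(0.54)² = 0.20879 kg·m²; centre at d = 0.552 m, so the parallel axis theorem gives I = 0.20879 + (1.79)(0.552)² = 0.75421 kg·m².
Point mass: I_cm = 0; centre at d = 0.781 m, so the parallel axis theorem gives I = 0 + (4.25)(0.781)² = 2.5923 kg·m².
Total I = 0.75421 + 2.5923 = 3.3465 kg·m².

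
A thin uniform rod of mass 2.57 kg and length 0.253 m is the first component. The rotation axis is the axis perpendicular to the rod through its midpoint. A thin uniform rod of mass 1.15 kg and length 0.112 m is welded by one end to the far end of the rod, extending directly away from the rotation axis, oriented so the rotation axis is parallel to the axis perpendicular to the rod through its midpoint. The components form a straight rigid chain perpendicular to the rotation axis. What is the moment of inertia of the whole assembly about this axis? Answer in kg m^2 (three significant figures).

Thin rod: I_cm = (1/12)ML² = (1/12)(2.57)(0.253)² = 0.013709 kg m^2; axis through the centre, so I = 0.013709 kg m^2.
Thin rod: I_cm = (1/12)ML² = (1/12)(1.15)(0.112)² = 0.0012021 kg m^2; centre at d = 0.1265 + 0.056 = 0.1825 m, so the parallel axis theorem gives I = 0.0012021 + (1.15)(0.1825)² = 0.039504 kg m^2.
Total I = 0.013709 + 0.039504 = 0.053213 kg m^2.

0.0532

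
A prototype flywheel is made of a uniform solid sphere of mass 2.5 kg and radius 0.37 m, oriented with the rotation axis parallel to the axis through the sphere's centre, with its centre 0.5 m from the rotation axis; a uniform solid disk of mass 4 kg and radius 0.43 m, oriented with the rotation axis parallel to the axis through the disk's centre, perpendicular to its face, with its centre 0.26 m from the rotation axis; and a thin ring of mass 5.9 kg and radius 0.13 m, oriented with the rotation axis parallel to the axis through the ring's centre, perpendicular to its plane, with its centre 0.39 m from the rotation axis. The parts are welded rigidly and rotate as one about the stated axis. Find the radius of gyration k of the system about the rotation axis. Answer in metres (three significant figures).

0.440

Solid sphere: I_cm = (2/5)MR² = (2/5)(2.5)(0.37)² = 0.1369 kg·m²; centre at d = 0.5 m, so the parallel axis theorem gives I = 0.1369 + (2.5)(0.5)² = 0.7619 kg·m².
Solid disk: I_cm = (1/2)MR² = (1/2)(4)(0.43)² = 0.3698 kg·m²; centre at d = 0.26 m, so the parallel axis theorem gives I = 0.3698 + (4)(0.26)² = 0.6402 kg·m².
Thin ring: I_cm = MR² = (5.9)(0.13)² = 0.09971 kg·m²; centre at d = 0.39 m, so the parallel axis theorem gives I = 0.09971 + (5.9)(0.39)² = 0.9971 kg·m².
Total I = 2.3992 kg·m²; total mass M = 12.4 kg.
k = √(I/M) = √(2.3992/12.4) = 0.43987 m.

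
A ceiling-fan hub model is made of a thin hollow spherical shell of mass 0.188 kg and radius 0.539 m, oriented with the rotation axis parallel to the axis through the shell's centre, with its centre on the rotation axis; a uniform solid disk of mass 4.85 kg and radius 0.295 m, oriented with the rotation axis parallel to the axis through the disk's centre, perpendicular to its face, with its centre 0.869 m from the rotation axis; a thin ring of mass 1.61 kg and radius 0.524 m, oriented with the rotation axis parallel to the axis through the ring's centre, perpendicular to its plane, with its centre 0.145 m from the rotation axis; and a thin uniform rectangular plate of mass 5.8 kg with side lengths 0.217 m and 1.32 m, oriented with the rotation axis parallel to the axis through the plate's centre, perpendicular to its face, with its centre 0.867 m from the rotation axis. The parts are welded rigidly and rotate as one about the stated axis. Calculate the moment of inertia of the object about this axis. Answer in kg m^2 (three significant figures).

Spherical shell: I_cm = (2/3)MR² = (2/3)(0.188)(0.539)² = 0.036412 kg m^2; axis through the centre, so I = 0.036412 kg m^2.
Solid disk: I_cm = (1/2)MR² = (1/2)(4.85)(0.295)² = 0.21104 kg m^2; centre at d = 0.869 m, so the parallel axis theorem gives I = 0.21104 + (4.85)(0.869)² = 3.8736 kg m^2.
Thin ring: I_cm = MR² = (1.61)(0.524)² = 0.44207 kg m^2; centre at d = 0.145 m, so the parallel axis theorem gives I = 0.44207 + (1.61)(0.145)² = 0.47592 kg m^2.
Rectangular plate: I_cm = (1/12)M(a²+b²) = (1/12)(5.8)[(0.217)² + (1.32)²] = 0.86492 kg m^2; centre at d = 0.867 m, so the parallel axis theorem gives I = 0.86492 + (5.8)(0.867)² = 5.2247 kg m^2.
Total I = 0.036412 + 3.8736 + 0.47592 + 5.2247 = 9.6106 kg m^2.

9.61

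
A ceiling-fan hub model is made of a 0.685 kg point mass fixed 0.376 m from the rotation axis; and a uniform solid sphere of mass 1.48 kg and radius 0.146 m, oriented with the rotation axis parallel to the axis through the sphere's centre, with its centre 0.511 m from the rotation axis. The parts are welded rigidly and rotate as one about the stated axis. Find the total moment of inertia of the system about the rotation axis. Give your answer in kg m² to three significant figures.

Point mass: I_cm = 0; centre at d = 0.376 m, so the parallel axis theorem gives I = 0 + (0.685)(0.376)² = 0.096843 kg m².
Solid sphere: I_cm = (2/5)MR² = (2/5)(1.48)(0.146)² = 0.012619 kg m²; centre at d = 0.511 m, so the parallel axis theorem gives I = 0.012619 + (1.48)(0.511)² = 0.39908 kg m².
Total I = 0.096843 + 0.39908 = 0.49592 kg m².

0.496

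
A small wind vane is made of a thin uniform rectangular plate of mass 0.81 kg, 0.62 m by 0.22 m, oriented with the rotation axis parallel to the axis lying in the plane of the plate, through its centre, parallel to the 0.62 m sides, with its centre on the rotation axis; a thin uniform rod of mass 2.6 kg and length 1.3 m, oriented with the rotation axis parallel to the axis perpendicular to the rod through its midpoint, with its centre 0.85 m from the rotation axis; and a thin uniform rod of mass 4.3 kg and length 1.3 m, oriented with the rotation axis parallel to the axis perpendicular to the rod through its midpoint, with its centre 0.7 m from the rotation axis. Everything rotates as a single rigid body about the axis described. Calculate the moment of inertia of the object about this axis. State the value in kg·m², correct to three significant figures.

Rectangular plate: I_cm = (1/12)Mb² = (1/12)(0.81)(0.22)² = 0.003267 kg·m²; axis through the centre, so I = 0.003267 kg·m².
Thin rod: I_cm = (1/12)ML² = (1/12)(2.6)(1.3)² = 0.36617 kg·m²; centre at d = 0.85 m, so the parallel axis theorem gives I = 0.36617 + (2.6)(0.85)² = 2.2447 kg·m².
Thin rod: I_cm = (1/12)ML² = (1/12)(4.3)(1.3)² = 0.60558 kg·m²; centre at d = 0.7 m, so the parallel axis theorem gives I = 0.60558 + (4.3)(0.7)² = 2.7126 kg·m².
Total I = 0.003267 + 2.2447 + 2.7126 = 4.9605 kg·m².

4.96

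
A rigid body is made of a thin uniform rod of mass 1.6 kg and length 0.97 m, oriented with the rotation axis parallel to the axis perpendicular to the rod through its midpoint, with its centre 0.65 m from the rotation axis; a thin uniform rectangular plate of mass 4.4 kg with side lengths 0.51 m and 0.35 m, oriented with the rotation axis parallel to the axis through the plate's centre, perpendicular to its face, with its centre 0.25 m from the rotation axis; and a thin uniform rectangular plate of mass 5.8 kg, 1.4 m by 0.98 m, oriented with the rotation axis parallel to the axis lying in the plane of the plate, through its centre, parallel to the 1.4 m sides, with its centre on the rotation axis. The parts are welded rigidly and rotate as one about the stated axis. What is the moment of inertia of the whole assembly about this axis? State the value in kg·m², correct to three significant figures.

1.68

Thin rod: I_cm = (1/12)ML² = (1/12)(1.6)(0.97)² = 0.12545 kg·m²; centre at d = 0.65 m, so the parallel axis theorem gives I = 0.12545 + (1.6)(0.65)² = 0.80145 kg·m².
Rectangular plate: I_cm = (1/12)M(a²+b²) = (1/12)(4.4)[(0.51)² + (0.35)²] = 0.14029 kg·m²; centre at d = 0.25 m, so the parallel axis theorem gives I = 0.14029 + (4.4)(0.25)² = 0.41529 kg·m².
Rectangular plate: I_cm = (1/12)Mb² = (1/12)(5.8)(0.98)² = 0.46419 kg·m²; axis through the centre, so I = 0.46419 kg·m².
Total I = 0.80145 + 0.41529 + 0.46419 = 1.6809 kg·m².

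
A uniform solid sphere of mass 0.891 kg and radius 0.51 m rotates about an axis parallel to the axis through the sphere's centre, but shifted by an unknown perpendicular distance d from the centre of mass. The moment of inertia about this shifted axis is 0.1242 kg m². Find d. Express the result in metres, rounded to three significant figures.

About the centre-of-mass axis, I_cm = (2/5)MR² = (2/5)(0.891)(0.51)² = 0.0927 kg m².
Parallel axis theorem: I = I_cm + Md², so Md² = 0.1242 − 0.0927 = 0.0315 kg m².
d = √(0.0315 / 0.891) = 0.18803 m.

0.188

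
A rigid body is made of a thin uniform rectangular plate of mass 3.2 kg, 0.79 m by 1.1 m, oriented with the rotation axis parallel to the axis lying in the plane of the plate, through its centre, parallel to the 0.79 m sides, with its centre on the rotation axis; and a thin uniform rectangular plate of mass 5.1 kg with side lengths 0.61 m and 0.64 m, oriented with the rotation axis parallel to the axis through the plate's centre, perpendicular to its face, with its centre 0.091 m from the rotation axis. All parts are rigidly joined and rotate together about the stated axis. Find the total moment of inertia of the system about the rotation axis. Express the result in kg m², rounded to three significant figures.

0.697

Rectangular plate: I_cm = (1/12)Mb² = (1/12)(3.2)(1.1)² = 0.32267 kg m²; axis through the centre, so I = 0.32267 kg m².
Rectangular plate: I_cm = (1/12)M(a²+b²) = (1/12)(5.1)[(0.61)² + (0.64)²] = 0.33222 kg m²; centre at d = 0.091 m, so I = I_cm + Md² gives I = 0.33222 + (5.1)(0.091)² = 0.37446 kg m².
Total I = 0.32267 + 0.37446 = 0.69712 kg m².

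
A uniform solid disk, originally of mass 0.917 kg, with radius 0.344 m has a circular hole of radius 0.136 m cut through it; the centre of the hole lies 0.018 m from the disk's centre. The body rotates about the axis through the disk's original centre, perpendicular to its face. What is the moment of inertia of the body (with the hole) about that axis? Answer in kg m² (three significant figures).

0.0529

Unpierced body about its centre: I₀ = (1/2)MR² = (1/2)(0.917)(0.344)² = 0.054257 kg m².
The removed disk has mass m = M·(r/R)² = (0.917)(0.136/0.344)² = 0.14333 kg (same uniform areal density).
Its moment of inertia about the rotation axis (parallel-axis theorem): I_hole = (1/2)mr² + md² = (1/2)(0.14333)(0.136)² + (0.14333)(0.018)² = 0.0013719 kg m².
Treating the hole as negative mass, I = I₀ − I_hole = 0.054257 − 0.0013719 = 0.052885 kg m².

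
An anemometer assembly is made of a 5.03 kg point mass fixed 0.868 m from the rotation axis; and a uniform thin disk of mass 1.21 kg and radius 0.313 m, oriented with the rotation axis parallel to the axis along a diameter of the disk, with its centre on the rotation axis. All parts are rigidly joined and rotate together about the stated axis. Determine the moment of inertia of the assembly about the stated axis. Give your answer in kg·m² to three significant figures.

Point mass: I_cm = 0; centre at d = 0.868 m, so I = I_cm + Md² gives I = 0 + (5.03)(0.868)² = 3.7897 kg·m².
Thin disk: I_cm = (1/4)MR² = (1/4)(1.21)(0.313)² = 0.029636 kg·m²; axis through the centre, so I = 0.029636 kg·m².
Total I = 3.7897 + 0.029636 = 3.8194 kg·m².

3.82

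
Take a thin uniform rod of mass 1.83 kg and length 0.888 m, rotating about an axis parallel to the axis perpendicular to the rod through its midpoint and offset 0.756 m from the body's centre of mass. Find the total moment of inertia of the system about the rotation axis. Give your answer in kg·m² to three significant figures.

I_cm = (1/12)ML² = (1/12)(1.83)(0.888)² = 0.12025 kg·m²; centre at d = 0.756 m, so I = I_cm + Md² gives I = 0.12025 + (1.83)(0.756)² = 1.1662 kg·m².

1.17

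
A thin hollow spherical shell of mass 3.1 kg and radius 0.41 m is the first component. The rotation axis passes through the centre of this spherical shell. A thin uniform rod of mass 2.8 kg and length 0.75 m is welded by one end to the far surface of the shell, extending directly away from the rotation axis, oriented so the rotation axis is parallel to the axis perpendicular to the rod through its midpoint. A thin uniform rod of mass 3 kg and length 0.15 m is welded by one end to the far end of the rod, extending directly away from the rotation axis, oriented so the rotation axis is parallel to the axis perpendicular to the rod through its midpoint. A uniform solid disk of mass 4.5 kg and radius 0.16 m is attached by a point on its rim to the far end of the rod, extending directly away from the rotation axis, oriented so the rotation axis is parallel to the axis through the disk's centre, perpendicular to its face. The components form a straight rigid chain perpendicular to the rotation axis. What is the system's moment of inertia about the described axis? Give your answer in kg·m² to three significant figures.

16.6

Spherical shell: I_cm = (2/3)MR² = (2/3)(3.1)(0.41)² = 0.34741 kg·m²; axis through the centre, so I = 0.34741 kg·m².
Thin rod: I_cm = (1/12)ML² = (1/12)(2.8)(0.75)² = 0.13125 kg·m²; centre at d = 0.41 + 0.375 = 0.785 m, so I = I_cm + Md² gives I = 0.13125 + (2.8)(0.785)² = 1.8567 kg·m².
Thin rod: I_cm = (1/12)ML² = (1/12)(3)(0.15)² = 0.005625 kg·m²; centre at d = 0.41 + 0.375 + 0.375 + 0.075 = 1.235 m, so I = I_cm + Md² gives I = 0.005625 + (3)(1.235)² = 4.5813 kg·m².
Solid disk: I_cm = (1/2)MR² = (1/2)(4.5)(0.16)² = 0.0576 kg·m²; centre at d = 0.41 + 0.375 + 0.375 + 0.075 + 0.075 + 0.16 = 1.47 m, so I = I_cm + Md² gives I = 0.0576 + (4.5)(1.47)² = 9.7816 kg·m².
Total I = 0.34741 + 1.8567 + 4.5813 + 9.7816 = 16.567 kg·m².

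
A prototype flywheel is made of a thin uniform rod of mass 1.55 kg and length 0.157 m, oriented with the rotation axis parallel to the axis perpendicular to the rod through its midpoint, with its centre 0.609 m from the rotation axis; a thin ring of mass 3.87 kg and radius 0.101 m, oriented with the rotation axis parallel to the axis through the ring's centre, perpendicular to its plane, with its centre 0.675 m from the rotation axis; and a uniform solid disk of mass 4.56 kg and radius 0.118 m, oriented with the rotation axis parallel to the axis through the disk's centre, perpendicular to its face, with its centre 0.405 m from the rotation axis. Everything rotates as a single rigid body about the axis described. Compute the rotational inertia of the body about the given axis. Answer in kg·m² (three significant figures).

3.16

Thin rod: I_cm = (1/12)ML² = (1/12)(1.55)(0.157)² = 0.0031838 kg·m²; centre at d = 0.609 m, so I = I_cm + Md² gives I = 0.0031838 + (1.55)(0.609)² = 0.57805 kg·m².
Thin ring: I_cm = MR² = (3.87)(0.101)² = 0.039478 kg·m²; centre at d = 0.675 m, so I = I_cm + Md² gives I = 0.039478 + (3.87)(0.675)² = 1.8027 kg·m².
Solid disk: I_cm = (1/2)MR² = (1/2)(4.56)(0.118)² = 0.031747 kg·m²; centre at d = 0.405 m, so I = I_cm + Md² gives I = 0.031747 + (4.56)(0.405)² = 0.7797 kg·m².
Total I = 0.57805 + 1.8027 + 0.7797 = 3.1605 kg·m².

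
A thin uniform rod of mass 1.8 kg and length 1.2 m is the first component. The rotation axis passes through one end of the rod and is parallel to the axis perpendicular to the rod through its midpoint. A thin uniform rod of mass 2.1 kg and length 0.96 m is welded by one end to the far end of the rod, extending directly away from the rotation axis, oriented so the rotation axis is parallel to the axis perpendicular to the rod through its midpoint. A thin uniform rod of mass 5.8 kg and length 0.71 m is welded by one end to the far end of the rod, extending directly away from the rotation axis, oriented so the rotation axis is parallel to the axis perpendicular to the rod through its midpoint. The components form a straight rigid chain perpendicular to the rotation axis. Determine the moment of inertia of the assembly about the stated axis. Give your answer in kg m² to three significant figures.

Thin rod: I_cm = (1/12)ML² = (1/12)(1.8)(1.2)² = 0.216 kg m²; centre at d = 0.6 m, so the parallel axis theorem gives I = 0.216 + (1.8)(0.6)² = 0.864 kg m².
Thin rod: I_cm = (1/12)ML² = (1/12)(2.1)(0.96)² = 0.16128 kg m²; centre at d = 0.6 + 0.6 + 0.48 = 1.68 m, so the parallel axis theorem gives I = 0.16128 + (2.1)(1.68)² = 6.0883 kg m².
Thin rod: I_cm = (1/12)ML² = (1/12)(5.8)(0.71)² = 0.24365 kg m²; centre at d = 0.6 + 0.6 + 0.48 + 0.48 + 0.355 = 2.515 m, so the parallel axis theorem gives I = 0.24365 + (5.8)(2.515)² = 36.93 kg m².
Total I = 0.864 + 6.0883 + 36.93 = 43.882 kg m².

43.9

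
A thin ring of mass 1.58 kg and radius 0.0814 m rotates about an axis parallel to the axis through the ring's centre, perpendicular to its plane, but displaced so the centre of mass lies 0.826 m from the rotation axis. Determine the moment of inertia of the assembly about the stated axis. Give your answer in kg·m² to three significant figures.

1.09

I_cm = MR² = (1.58)(0.0814)² = 0.010469 kg·m²; centre at d = 0.826 m, so I = I_cm + Md² gives I = 0.010469 + (1.58)(0.826)² = 1.0885 kg·m².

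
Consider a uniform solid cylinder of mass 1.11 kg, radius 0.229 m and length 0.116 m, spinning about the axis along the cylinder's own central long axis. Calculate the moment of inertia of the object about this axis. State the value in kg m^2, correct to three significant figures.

I_cm = (1/2)MR² = (1/2)(1.11)(0.229)² = 0.029105 kg m^2; axis through the centre, so I = 0.029105 kg m^2.

0.0291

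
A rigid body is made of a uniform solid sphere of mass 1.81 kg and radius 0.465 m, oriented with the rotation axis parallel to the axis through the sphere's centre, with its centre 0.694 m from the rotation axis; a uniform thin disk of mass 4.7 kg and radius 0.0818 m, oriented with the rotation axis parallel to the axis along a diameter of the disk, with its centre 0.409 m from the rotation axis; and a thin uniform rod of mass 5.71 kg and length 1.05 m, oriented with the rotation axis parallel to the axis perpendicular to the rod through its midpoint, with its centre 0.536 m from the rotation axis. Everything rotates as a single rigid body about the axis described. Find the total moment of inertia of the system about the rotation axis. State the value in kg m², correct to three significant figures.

Solid sphere: I_cm = (2/5)MR² = (2/5)(1.81)(0.465)² = 0.15655 kg m²; centre at d = 0.694 m, so I = I_cm + Md² gives I = 0.15655 + (1.81)(0.694)² = 1.0283 kg m².
Thin disk: I_cm = (1/4)MR² = (1/4)(4.7)(0.0818)² = 0.0078622 kg m²; centre at d = 0.409 m, so I = I_cm + Md² gives I = 0.0078622 + (4.7)(0.409)² = 0.79408 kg m².
Thin rod: I_cm = (1/12)ML² = (1/12)(5.71)(1.05)² = 0.52461 kg m²; centre at d = 0.536 m, so I = I_cm + Md² gives I = 0.52461 + (5.71)(0.536)² = 2.1651 kg m².
Total I = 1.0283 + 0.79408 + 2.1651 = 3.9875 kg m².

3.99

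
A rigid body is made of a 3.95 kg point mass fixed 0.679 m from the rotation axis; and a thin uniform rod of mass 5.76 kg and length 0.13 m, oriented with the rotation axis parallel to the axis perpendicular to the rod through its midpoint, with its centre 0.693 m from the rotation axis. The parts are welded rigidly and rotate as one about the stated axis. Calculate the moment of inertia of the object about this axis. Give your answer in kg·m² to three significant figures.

4.60

Point mass: I_cm = 0; centre at d = 0.679 m, so the parallel axis theorem gives I = 0 + (3.95)(0.679)² = 1.8211 kg·m².
Thin rod: I_cm = (1/12)ML² = (1/12)(5.76)(0.13)² = 0.008112 kg·m²; centre at d = 0.693 m, so the parallel axis theorem gives I = 0.008112 + (5.76)(0.693)² = 2.7743 kg·m².
Total I = 1.8211 + 2.7743 = 4.5955 kg·m².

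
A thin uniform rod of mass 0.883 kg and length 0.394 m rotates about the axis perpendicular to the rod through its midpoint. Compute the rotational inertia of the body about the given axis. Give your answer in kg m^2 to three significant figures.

I_cm = (1/12)ML² = (1/12)(0.883)(0.394)² = 0.011423 kg m^2; axis through the centre, so I = 0.011423 kg m^2.

0.0114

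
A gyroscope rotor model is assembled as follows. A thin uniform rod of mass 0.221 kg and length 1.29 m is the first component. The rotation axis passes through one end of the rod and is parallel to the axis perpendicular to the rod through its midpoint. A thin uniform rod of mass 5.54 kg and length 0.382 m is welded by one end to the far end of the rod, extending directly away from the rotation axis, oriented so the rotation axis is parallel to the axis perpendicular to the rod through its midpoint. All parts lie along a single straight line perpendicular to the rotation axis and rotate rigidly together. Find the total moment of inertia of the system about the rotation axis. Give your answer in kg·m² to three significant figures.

12.3

Thin rod: I_cm = (1/12)ML² = (1/12)(0.221)(1.29)² = 0.030647 kg·m²; centre at d = 0.645 m, so I = I_cm + Md² gives I = 0.030647 + (0.221)(0.645)² = 0.12259 kg·m².
Thin rod: I_cm = (1/12)ML² = (1/12)(5.54)(0.382)² = 0.067368 kg·m²; centre at d = 0.645 + 0.645 + 0.191 = 1.481 m, so I = I_cm + Md² gives I = 0.067368 + (5.54)(1.481)² = 12.219 kg·m².
Total I = 0.12259 + 12.219 = 12.341 kg·m².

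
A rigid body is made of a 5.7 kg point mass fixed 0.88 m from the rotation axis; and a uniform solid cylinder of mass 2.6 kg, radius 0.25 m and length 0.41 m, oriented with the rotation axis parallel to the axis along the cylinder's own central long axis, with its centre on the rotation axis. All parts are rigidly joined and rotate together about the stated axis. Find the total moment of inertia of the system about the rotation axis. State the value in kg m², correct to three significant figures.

Point mass: I_cm = 0; centre at d = 0.88 m, so I = I_cm + Md² gives I = 0 + (5.7)(0.88)² = 4.4141 kg m².
Solid cylinder: I_cm = (1/2)MR² = (1/2)(2.6)(0.25)² = 0.08125 kg m²; axis through the centre, so I = 0.08125 kg m².
Total I = 4.4141 + 0.08125 = 4.4953 kg m².

4.50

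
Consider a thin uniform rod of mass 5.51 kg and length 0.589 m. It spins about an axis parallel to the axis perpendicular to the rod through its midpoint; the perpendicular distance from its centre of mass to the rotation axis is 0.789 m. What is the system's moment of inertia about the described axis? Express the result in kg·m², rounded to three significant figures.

3.59

I_cm = (1/12)ML² = (1/12)(5.51)(0.589)² = 0.15929 kg·m²; centre at d = 0.789 m, so I = I_cm + Md² gives I = 0.15929 + (5.51)(0.789)² = 3.5894 kg·m².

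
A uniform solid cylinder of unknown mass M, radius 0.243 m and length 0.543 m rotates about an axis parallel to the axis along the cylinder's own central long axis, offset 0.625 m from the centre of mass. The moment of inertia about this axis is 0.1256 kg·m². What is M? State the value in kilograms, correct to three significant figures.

I = I_cm + Md² = (1/2)MR² + Md² = M·[0.5·(0.243)² + (0.625)²] = M·0.42015.
So M = 0.1256 / 0.42015 = 0.29894 kg.

0.299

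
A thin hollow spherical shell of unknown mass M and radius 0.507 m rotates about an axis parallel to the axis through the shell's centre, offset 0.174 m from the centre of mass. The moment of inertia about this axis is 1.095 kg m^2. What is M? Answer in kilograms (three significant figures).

5.43

I = I_cm + Md² = (2/3)MR² + Md² = M·[0.666667·(0.507)² + (0.174)²] = M·0.20164.
So M = 1.095 / 0.20164 = 5.4304 kg.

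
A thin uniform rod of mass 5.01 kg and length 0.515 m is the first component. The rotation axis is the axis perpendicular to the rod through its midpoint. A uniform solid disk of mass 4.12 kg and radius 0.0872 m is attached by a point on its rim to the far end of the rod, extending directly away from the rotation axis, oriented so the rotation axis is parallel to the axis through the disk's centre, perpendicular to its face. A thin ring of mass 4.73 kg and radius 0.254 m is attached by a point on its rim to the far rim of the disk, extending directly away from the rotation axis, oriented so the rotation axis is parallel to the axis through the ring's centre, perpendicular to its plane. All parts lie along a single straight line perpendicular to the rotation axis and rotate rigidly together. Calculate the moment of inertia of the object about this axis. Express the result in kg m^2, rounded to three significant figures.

3.15

Thin rod: I_cm = (1/12)ML² = (1/12)(5.01)(0.515)² = 0.11073 kg m^2; axis through the centre, so I = 0.11073 kg m^2.
Solid disk: I_cm = (1/2)MR² = (1/2)(4.12)(0.0872)² = 0.015664 kg m^2; centre at d = 0.2575 + 0.0872 = 0.3447 m, so I = I_cm + Md² gives I = 0.015664 + (4.12)(0.3447)² = 0.50519 kg m^2.
Thin ring: I_cm = MR² = (4.73)(0.254)² = 0.30516 kg m^2; centre at d = 0.2575 + 0.0872 + 0.0872 + 0.254 = 0.6859 m, so I = I_cm + Md² gives I = 0.30516 + (4.73)(0.6859)² = 2.5304 kg m^2.
Total I = 0.11073 + 0.50519 + 2.5304 = 3.1464 kg m^2.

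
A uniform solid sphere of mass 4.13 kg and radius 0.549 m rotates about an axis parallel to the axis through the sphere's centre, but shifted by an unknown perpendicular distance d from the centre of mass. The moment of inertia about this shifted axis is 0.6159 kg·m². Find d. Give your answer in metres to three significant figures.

0.169

About the centre-of-mass axis, I_cm = (2/5)MR² = (2/5)(4.13)(0.549)² = 0.49791 kg·m².
Parallel axis theorem: I = I_cm + Md², so Md² = 0.6159 − 0.49791 = 0.11799 kg·m².
d = √(0.11799 / 4.13) = 0.16902 m.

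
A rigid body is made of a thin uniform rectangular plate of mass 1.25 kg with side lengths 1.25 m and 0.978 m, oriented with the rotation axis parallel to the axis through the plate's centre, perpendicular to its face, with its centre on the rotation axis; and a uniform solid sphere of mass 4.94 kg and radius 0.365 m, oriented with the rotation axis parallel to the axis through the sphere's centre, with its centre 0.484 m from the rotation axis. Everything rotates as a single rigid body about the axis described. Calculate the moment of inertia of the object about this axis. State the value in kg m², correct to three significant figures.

Rectangular plate: I_cm = (1/12)M(a²+b²) = (1/12)(1.25)[(1.25)² + (0.978)²] = 0.26239 kg m²; axis through the centre, so I = 0.26239 kg m².
Solid sphere: I_cm = (2/5)MR² = (2/5)(4.94)(0.365)² = 0.26325 kg m²; centre at d = 0.484 m, so the parallel axis theorem gives I = 0.26325 + (4.94)(0.484)² = 1.4205 kg m².
Total I = 0.26239 + 1.4205 = 1.6829 kg m².

1.68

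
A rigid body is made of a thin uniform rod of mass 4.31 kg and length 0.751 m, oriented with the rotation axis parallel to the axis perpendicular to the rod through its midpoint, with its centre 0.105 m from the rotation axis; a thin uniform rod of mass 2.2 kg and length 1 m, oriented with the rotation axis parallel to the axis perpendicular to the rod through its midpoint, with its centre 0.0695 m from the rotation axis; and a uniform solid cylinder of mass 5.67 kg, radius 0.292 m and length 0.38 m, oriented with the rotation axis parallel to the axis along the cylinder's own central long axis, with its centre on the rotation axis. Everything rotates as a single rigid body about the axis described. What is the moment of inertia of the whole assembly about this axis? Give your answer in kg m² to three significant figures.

0.686

Thin rod: I_cm = (1/12)ML² = (1/12)(4.31)(0.751)² = 0.20257 kg m²; centre at d = 0.105 m, so I = I_cm + Md² gives I = 0.20257 + (4.31)(0.105)² = 0.25009 kg m².
Thin rod: I_cm = (1/12)ML² = (1/12)(2.2)(1)² = 0.18333 kg m²; centre at d = 0.0695 m, so I = I_cm + Md² gives I = 0.18333 + (2.2)(0.0695)² = 0.19396 kg m².
Solid cylinder: I_cm = (1/2)MR² = (1/2)(5.67)(0.292)² = 0.24172 kg m²; axis through the centre, so I = 0.24172 kg m².
Total I = 0.25009 + 0.19396 + 0.24172 = 0.68577 kg m².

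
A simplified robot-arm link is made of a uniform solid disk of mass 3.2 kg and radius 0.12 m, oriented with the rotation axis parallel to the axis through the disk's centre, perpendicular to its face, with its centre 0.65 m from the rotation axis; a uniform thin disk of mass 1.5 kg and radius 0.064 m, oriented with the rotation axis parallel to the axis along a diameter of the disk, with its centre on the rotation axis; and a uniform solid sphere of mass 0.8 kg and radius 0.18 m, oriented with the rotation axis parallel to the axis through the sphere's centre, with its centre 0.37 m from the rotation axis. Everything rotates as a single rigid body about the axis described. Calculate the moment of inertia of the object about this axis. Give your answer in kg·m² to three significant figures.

1.50

Solid disk: I_cm = (1/2)MR² = (1/2)(3.2)(0.12)² = 0.02304 kg·m²; centre at d = 0.65 m, so I = I_cm + Md² gives I = 0.02304 + (3.2)(0.65)² = 1.375 kg·m².
Thin disk: I_cm = (1/4)MR² = (1/4)(1.5)(0.064)² = 0.001536 kg·m²; axis through the centre, so I = 0.001536 kg·m².
Solid sphere: I_cm = (2/5)MR² = (2/5)(0.8)(0.18)² = 0.010368 kg·m²; centre at d = 0.37 m, so I = I_cm + Md² gives I = 0.010368 + (0.8)(0.37)² = 0.11989 kg·m².
Total I = 1.375 + 0.001536 + 0.11989 = 1.4965 kg·m².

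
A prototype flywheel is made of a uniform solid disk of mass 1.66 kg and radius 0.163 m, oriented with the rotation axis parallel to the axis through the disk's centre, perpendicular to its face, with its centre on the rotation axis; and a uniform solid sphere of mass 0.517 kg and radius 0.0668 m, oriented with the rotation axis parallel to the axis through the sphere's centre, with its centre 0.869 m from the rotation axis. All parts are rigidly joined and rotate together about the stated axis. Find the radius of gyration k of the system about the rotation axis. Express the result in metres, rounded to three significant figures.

Solid disk: I_cm = (1/2)MR² = (1/2)(1.66)(0.163)² = 0.022052 kg m^2; axis through the centre, so I = 0.022052 kg m^2.
Solid sphere: I_cm = (2/5)MR² = (2/5)(0.517)(0.0668)² = 0.00092279 kg m^2; centre at d = 0.869 m, so the parallel axis theorem gives I = 0.00092279 + (0.517)(0.869)² = 0.39134 kg m^2.
Total I = 0.41339 kg m^2; total mass M = 2.177 kg.
k = √(I/M) = √(0.41339/2.177) = 0.43577 m.

0.436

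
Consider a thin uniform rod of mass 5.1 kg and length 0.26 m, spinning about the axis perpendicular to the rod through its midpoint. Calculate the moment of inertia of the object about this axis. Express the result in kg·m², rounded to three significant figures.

0.0287

I_cm = (1/12)ML² = (1/12)(5.1)(0.26)² = 0.02873 kg·m²; axis through the centre, so I = 0.02873 kg·m².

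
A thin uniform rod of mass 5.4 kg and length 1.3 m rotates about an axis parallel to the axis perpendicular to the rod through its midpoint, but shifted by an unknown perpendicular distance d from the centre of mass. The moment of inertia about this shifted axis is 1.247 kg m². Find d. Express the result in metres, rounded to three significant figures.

0.300

About the centre-of-mass axis, I_cm = (1/12)ML² = (1/12)(5.4)(1.3)² = 0.7605 kg m².
Parallel axis theorem: I = I_cm + Md², so Md² = 1.247 − 0.7605 = 0.4865 kg m².
d = √(0.4865 / 5.4) = 0.30015 m.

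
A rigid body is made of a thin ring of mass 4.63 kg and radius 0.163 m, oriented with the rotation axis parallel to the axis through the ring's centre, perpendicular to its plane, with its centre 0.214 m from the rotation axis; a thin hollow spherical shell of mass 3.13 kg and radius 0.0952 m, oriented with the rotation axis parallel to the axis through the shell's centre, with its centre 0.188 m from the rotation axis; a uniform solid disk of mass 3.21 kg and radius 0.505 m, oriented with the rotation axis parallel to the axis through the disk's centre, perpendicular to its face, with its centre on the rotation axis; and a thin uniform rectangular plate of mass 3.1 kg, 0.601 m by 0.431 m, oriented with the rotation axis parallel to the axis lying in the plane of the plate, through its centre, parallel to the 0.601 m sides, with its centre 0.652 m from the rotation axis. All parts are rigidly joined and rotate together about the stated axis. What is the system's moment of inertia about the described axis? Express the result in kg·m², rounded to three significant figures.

Thin ring: I_cm = MR² = (4.63)(0.163)² = 0.12301 kg·m²; centre at d = 0.214 m, so I = I_cm + Md² gives I = 0.12301 + (4.63)(0.214)² = 0.33505 kg·m².
Spherical shell: I_cm = (2/3)MR² = (2/3)(3.13)(0.0952)² = 0.018912 kg·m²; centre at d = 0.188 m, so I = I_cm + Md² gives I = 0.018912 + (3.13)(0.188)² = 0.12954 kg·m².
Solid disk: I_cm = (1/2)MR² = (1/2)(3.21)(0.505)² = 0.40932 kg·m²; axis through the centre, so I = 0.40932 kg·m².
Rectangular plate: I_cm = (1/12)Mb² = (1/12)(3.1)(0.431)² = 0.047988 kg·m²; centre at d = 0.652 m, so I = I_cm + Md² gives I = 0.047988 + (3.1)(0.652)² = 1.3658 kg·m².
Total I = 0.33505 + 0.12954 + 0.40932 + 1.3658 = 2.2397 kg·m².

2.24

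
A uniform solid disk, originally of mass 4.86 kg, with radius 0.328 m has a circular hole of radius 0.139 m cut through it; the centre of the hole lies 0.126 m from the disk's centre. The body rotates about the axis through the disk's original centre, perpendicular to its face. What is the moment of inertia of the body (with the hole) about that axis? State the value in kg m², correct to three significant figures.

Unpierced body about its centre: I₀ = (1/2)MR² = (1/2)(4.86)(0.328)² = 0.26143 kg m².
The removed disk has mass m = M·(r/R)² = (4.86)(0.139/0.328)² = 0.87281 kg (same uniform areal density).
Its moment of inertia about the rotation axis (parallel-axis theorem): I_hole = (1/2)mr² + md² = (1/2)(0.87281)(0.139)² + (0.87281)(0.126)² = 0.022288 kg m².
Treating the hole as negative mass, I = I₀ − I_hole = 0.26143 − 0.022288 = 0.23914 kg m².

0.239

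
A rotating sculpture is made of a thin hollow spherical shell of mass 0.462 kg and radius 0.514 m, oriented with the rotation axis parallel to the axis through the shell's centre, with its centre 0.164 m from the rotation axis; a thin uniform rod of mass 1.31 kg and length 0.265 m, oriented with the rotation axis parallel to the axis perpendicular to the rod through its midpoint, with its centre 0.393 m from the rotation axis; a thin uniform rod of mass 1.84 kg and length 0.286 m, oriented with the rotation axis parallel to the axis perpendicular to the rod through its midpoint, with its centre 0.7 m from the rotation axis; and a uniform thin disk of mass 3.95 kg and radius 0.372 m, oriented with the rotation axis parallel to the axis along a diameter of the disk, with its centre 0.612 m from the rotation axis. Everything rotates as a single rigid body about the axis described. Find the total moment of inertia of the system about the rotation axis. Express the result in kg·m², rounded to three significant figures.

2.83

Spherical shell: I_cm = (2/3)MR² = (2/3)(0.462)(0.514)² = 0.081372 kg·m²; centre at d = 0.164 m, so I = I_cm + Md² gives I = 0.081372 + (0.462)(0.164)² = 0.093798 kg·m².
Thin rod: I_cm = (1/12)ML² = (1/12)(1.31)(0.265)² = 0.0076662 kg·m²; centre at d = 0.393 m, so I = I_cm + Md² gives I = 0.0076662 + (1.31)(0.393)² = 0.20999 kg·m².
Thin rod: I_cm = (1/12)ML² = (1/12)(1.84)(0.286)² = 0.012542 kg·m²; centre at d = 0.7 m, so I = I_cm + Md² gives I = 0.012542 + (1.84)(0.7)² = 0.91414 kg·m².
Thin disk: I_cm = (1/4)MR² = (1/4)(3.95)(0.372)² = 0.13665 kg·m²; centre at d = 0.612 m, so I = I_cm + Md² gives I = 0.13665 + (3.95)(0.612)² = 1.6161 kg·m².
Total I = 0.093798 + 0.20999 + 0.91414 + 1.6161 = 2.834 kg·m².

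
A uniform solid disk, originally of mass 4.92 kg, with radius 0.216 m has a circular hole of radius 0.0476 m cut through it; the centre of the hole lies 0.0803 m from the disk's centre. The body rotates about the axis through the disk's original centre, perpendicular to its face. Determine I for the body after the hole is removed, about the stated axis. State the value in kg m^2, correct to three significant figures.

0.113

Unpierced body about its centre: I₀ = (1/2)MR² = (1/2)(4.92)(0.216)² = 0.11477 kg m^2.
The removed disk has mass m = M·(r/R)² = (4.92)(0.0476/0.216)² = 0.23893 kg (same uniform areal density).
Its moment of inertia about the rotation axis (parallel-axis theorem): I_hole = (1/2)mr² + md² = (1/2)(0.23893)(0.0476)² + (0.23893)(0.0803)² = 0.0018113 kg m^2.
Treating the hole as negative mass, I = I₀ − I_hole = 0.11477 − 0.0018113 = 0.11296 kg m^2.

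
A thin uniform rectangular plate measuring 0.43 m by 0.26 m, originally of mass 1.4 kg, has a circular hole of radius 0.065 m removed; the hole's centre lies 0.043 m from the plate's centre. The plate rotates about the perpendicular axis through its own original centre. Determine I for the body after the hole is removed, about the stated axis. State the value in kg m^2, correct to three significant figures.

0.0288

Unpierced body about its centre: I₀ = (1/12)M(a²+b²) = (1/12)(1.4)[(0.43)² + (0.26)²] = 0.029458 kg m^2.
The removed disk has mass m = M·πr²/(ab) = (1.4)·π(0.065)²/(0.43·0.26) = 0.16621 kg (same uniform areal density).
Its moment of inertia about the rotation axis (parallel-axis theorem): I_hole = (1/2)mr² + md² = (1/2)(0.16621)(0.065)² + (0.16621)(0.043)² = 0.00065845 kg m^2.
Treating the hole as negative mass, I = I₀ − I_hole = 0.029458 − 0.00065845 = 0.0288 kg m^2.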